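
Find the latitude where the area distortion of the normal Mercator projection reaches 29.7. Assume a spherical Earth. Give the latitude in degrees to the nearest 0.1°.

Mercator areal scale is sec²φ.
sec²φ = 29.7  ⇒  cos²φ = 0.03367  ⇒  cos φ = 0.1835.
φ = arccos(0.1835) ≈ 79.4°.

79.4°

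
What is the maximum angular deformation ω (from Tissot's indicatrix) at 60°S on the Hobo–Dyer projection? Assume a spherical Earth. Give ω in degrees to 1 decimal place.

51.1°

Hobo–Dyer is a cylindrical equal-area projection with standard parallels at ±37.5°. For cylindrical equal-area with standard parallel φ₀, h = cos φ / cos φ₀ and k = cos φ₀ / cos φ, so h·k = 1.
At 60°: h = 0.6302, k = 1.587; principal scales a = 1.587, b = 0.6302.
sin(ω/2) = (a − b)/(a + b) = 0.9565/2.217 = 0.4314, so ω = 2 arcsin(0.4314) ≈ 51.1°.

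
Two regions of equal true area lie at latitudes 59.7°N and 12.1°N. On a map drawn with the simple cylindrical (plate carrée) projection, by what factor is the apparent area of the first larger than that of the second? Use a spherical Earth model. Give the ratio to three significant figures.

For the equirectangular projection with φ₀ = 0 (plate carrée), h = 1 along meridians and k = sec φ along parallels.
Areal scale at 59.7°: h·k = 1.000 × 1.982 = 1.982.
Areal scale at 12.1°: h·k = 1.000 × 1.023 = 1.023.
Ratio = 1.982/1.023 ≈ 1.94.

1.94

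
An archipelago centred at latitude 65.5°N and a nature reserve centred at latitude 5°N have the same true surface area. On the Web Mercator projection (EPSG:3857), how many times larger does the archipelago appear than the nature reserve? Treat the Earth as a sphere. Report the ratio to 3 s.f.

5.77

Mercator is conformal with k = sec φ, so areal scale = k² = sec²φ.
At 65.5°: sec²(65.5°) = 1/0.4147² = 5.815.
At 5°: sec²(5°) = 1/0.9962² = 1.008.
Ratio = 5.815/1.008 = cos²(5°)/cos²(65.5°) ≈ 5.77.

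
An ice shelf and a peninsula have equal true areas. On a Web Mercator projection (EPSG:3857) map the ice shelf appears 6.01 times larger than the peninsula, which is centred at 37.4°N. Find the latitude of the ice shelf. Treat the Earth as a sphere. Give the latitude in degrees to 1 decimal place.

71.1°

Mercator areal scale is sec²φ, so apparent-area ratio = sec²φ₁ / sec²φ₂ = cos²φ₂ / cos²φ₁.
cos²φ₂ / cos²φ₁ = 6.01  ⇒  cos φ₁ = cos 37.4° / √6.01 = 0.7944/2.452 = 0.3240.
φ₁ = arccos(0.3240) ≈ 71.1°.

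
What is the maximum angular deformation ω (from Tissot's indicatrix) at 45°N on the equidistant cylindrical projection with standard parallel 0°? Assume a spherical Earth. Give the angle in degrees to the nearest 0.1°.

19.8°

For the equirectangular projection with φ₀ = 0 (plate carrée), h = 1 along meridians and k = sec φ along parallels.
At 45°: h = 1.000, k = 1.414; principal scales a = 1.414, b = 1.000.
sin(ω/2) = (a − b)/(a + b) = 0.4142/2.414 = 0.1716, so ω = 2 arcsin(0.1716) ≈ 19.8°.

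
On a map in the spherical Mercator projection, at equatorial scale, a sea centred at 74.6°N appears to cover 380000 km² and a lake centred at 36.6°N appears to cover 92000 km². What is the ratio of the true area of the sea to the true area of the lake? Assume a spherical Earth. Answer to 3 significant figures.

0.452

Since Mercator area scale is 1/cos²φ, the true area equals the apparent area multiplied by cos²φ.
True area of sea: 380000 × cos²(74.6°) = 380000 × 0.07052 = 26800 km².
True area of lake: 92000 × cos²(36.6°) = 92000 × 0.6445 = 59300 km².
Ratio = 26800 / 59300 ≈ 0.452.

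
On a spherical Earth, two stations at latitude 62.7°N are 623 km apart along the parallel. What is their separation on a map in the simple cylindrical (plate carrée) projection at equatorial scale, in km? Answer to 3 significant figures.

Plate carrée maps x = Rλ, y = Rφ. The meridian scale is h = 1 and the parallel scale is k = 1/cos φ = sec φ.
Along the parallel, k = sec 62.7° = 1/0.4586 = 2.180.
Map distance = 623 × 2.180 ≈ 1360 km.

1360 km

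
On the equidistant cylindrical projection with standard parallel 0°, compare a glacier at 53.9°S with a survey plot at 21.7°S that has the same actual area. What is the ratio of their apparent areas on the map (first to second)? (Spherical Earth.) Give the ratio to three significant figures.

For the equirectangular projection with φ₀ = 0 (plate carrée), h = 1 along meridians and k = sec φ along parallels.
Areal scale at 53.9°: h·k = 1.000 × 1.697 = 1.697.
Areal scale at 21.7°: h·k = 1.000 × 1.076 = 1.076.
Ratio = 1.697/1.076 ≈ 1.58.

1.58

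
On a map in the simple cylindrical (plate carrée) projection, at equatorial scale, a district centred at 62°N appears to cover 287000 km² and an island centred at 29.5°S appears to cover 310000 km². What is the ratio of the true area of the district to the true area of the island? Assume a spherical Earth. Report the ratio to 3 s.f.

0.499

Plate carrée has h = 1 and k = sec φ, giving areal scale sec φ; true area = (apparent area) · cos φ.
True area of district: 287000 × cos(62°) = 287000 × 0.4695 = 134700 km².
True area of island: 310000 × cos(29.5°) = 310000 × 0.8704 = 269800 km².
Ratio = 134700 / 269800 ≈ 0.499.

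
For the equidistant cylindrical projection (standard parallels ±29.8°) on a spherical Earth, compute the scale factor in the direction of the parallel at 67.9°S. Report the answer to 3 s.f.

2.31

With standard parallel φ₀ = 29.8°, the equirectangular projection gives x = Rλ cos φ₀, y = Rφ, so h = 1 and k = cos 29.8° / cos φ.
k = cos 29.8° / cos 67.9° = 0.8678/0.3762 = 2.307.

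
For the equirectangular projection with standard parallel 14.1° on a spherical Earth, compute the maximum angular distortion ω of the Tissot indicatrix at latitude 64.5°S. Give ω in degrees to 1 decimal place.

The equidistant cylindrical projection with φ₀ = 14.1° has h = 1 (meridians true) and k = cos φ₀ / cos φ along parallels.
At 64.5°: h = 1.000, k = 2.253; principal scales a = 2.253, b = 1.000.
sin(ω/2) = (a − b)/(a + b) = 1.253/3.253 = 0.3852, so ω = 2 arcsin(0.3852) ≈ 45.3°.

45.3°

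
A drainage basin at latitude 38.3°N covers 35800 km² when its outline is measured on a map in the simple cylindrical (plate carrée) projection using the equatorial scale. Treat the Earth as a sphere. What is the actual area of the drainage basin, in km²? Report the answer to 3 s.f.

28100 km²

Plate carrée maps x = Rλ, y = Rφ. The meridian scale is h = 1 and the parallel scale is k = 1/cos φ = sec φ.
Areal scale = h·k = 1 × sec φ; at 38.3°, h = 1.000, k = 1.274, so h·k = 1.274.
True area = apparent / (areal scale) = 35800 / 1.274 ≈ 28100 km².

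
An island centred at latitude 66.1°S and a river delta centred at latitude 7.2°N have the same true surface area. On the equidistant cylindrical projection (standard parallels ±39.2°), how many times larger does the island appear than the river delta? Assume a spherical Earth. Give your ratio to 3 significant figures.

With standard parallel φ₀ = 39.2°, the equirectangular projection gives x = Rλ cos φ₀, y = Rφ, so h = 1 and k = cos 39.2° / cos φ.
Areal scale at 66.1°: h·k = 1.000 × 1.913 = 1.913.
Areal scale at 7.2°: h·k = 1.000 × 0.7811 = 0.7811.
Ratio = 1.913/0.7811 ≈ 2.45.

2.45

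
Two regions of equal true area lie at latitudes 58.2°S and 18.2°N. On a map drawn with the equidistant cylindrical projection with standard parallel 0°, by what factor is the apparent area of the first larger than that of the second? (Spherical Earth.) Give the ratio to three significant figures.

1.80

In the plate carrée (x = Rλ, y = Rφ), meridians are true-scale (h = 1) and parallels are stretched by k = sec φ.
Areal scale at 58.2°: h·k = 1.000 × 1.898 = 1.898.
Areal scale at 18.2°: h·k = 1.000 × 1.053 = 1.053.
Ratio = 1.898/1.053 ≈ 1.80.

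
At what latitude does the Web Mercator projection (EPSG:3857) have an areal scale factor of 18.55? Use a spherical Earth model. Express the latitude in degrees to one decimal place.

76.6°

Mercator areal scale is sec²φ.
sec²φ = 18.55  ⇒  cos²φ = 0.05391  ⇒  cos φ = 0.2322.
φ = arccos(0.2322) ≈ 76.6°.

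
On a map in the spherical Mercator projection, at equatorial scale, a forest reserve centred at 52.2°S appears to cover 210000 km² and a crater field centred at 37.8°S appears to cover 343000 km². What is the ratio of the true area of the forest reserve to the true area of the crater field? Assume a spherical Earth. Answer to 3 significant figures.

Mercator's areal exaggeration is sec²φ; hence true area = (apparent area) · cos²φ.
True area of forest reserve: 210000 × cos²(52.2°) = 210000 × 0.3757 = 78890 km².
True area of crater field: 343000 × cos²(37.8°) = 343000 × 0.6243 = 214200 km².
Ratio = 78890 / 214200 ≈ 0.368.

0.368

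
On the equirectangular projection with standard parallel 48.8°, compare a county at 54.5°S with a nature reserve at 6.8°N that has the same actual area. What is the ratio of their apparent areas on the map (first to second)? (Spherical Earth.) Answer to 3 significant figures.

1.71

With standard parallel φ₀ = 48.8°, the equirectangular projection gives x = Rλ cos φ₀, y = Rφ, so h = 1 and k = cos 48.8° / cos φ.
Areal scale at 54.5°: h·k = 1.000 × 1.134 = 1.134.
Areal scale at 6.8°: h·k = 1.000 × 0.6634 = 0.6634.
Ratio = 1.134/0.6634 ≈ 1.71.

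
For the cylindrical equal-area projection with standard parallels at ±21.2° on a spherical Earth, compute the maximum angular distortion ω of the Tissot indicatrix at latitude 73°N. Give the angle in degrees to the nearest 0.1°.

For cylindrical equal-area with standard parallel φ₀, h = cos φ / cos φ₀ and k = cos φ₀ / cos φ, so h·k = 1.
At 73°: h = 0.3136, k = 3.189; principal scales a = 3.189, b = 0.3136.
sin(ω/2) = (a − b)/(a + b) = 2.875/3.502 = 0.8209, so ω = 2 arcsin(0.8209) ≈ 110.4°.

110.4°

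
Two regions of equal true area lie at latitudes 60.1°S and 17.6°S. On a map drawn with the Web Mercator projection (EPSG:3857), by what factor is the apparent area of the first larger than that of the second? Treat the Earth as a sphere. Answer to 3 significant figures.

Mercator is conformal with k = sec φ, so areal scale = k² = sec²φ.
At 60.1°: sec²(60.1°) = 1/0.4985² = 4.024.
At 17.6°: sec²(17.6°) = 1/0.9532² = 1.101.
Ratio = 4.024/1.101 = cos²(17.6°)/cos²(60.1°) ≈ 3.66.

3.66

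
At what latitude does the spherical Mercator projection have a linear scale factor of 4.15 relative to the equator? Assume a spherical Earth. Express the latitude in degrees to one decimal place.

Mercator scale is k = sec φ = 1/cos φ.
1/cos φ = 4.15  ⇒  cos φ = 0.2410  ⇒  φ = arccos(0.2410) ≈ 76.1°.

76.1°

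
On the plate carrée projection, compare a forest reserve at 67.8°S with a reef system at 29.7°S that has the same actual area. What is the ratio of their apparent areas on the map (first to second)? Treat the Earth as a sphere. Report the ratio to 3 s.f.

2.30

For the equirectangular projection with φ₀ = 0 (plate carrée), h = 1 along meridians and k = sec φ along parallels.
Areal scale at 67.8°: h·k = 1.000 × 2.647 = 2.647.
Areal scale at 29.7°: h·k = 1.000 × 1.151 = 1.151.
Ratio = 2.647/1.151 ≈ 2.30.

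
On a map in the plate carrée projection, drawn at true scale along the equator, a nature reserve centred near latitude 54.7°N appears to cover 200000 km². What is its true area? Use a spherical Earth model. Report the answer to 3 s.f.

In the plate carrée (x = Rλ, y = Rφ), meridians are true-scale (h = 1) and parallels are stretched by k = sec φ.
Areal scale = h·k = 1 × sec φ; at 54.7°, h = 1.000, k = 1.731, so h·k = 1.731.
True area = apparent / (areal scale) = 200000 / 1.731 ≈ 116000 km².

116000 km²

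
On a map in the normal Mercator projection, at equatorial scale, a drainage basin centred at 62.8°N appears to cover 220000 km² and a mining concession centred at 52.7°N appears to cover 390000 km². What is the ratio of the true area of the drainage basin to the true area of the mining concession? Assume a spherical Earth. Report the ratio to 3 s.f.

Since Mercator area scale is 1/cos²φ, the true area equals the apparent area multiplied by cos²φ.
True area of drainage basin: 220000 × cos²(62.8°) = 220000 × 0.2089 = 45970 km².
True area of mining concession: 390000 × cos²(52.7°) = 390000 × 0.3672 = 143200 km².
Ratio = 45970 / 143200 ≈ 0.321.

0.321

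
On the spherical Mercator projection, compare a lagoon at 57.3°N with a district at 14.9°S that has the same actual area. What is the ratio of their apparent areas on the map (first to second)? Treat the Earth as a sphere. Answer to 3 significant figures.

Mercator is conformal with k = sec φ, so areal scale = k² = sec²φ.
At 57.3°: sec²(57.3°) = 1/0.5402² = 3.426.
At 14.9°: sec²(14.9°) = 1/0.9664² = 1.071.
Ratio = 3.426/1.071 = cos²(14.9°)/cos²(57.3°) ≈ 3.20.

3.20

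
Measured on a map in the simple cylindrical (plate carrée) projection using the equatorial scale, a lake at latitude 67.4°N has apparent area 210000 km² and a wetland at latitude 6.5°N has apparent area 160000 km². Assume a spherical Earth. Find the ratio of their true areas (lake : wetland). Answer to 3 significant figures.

0.508

On the plate carrée, areal scale = h·k = 1 × sec φ, so true area = apparent × cos φ.
True area of lake: 210000 × cos(67.4°) = 210000 × 0.3843 = 80700 km².
True area of wetland: 160000 × cos(6.5°) = 160000 × 0.9936 = 159000 km².
Ratio = 80700 / 159000 ≈ 0.508.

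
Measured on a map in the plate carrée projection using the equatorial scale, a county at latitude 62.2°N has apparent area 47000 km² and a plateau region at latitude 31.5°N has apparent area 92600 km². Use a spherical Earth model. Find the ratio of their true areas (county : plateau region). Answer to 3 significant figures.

0.278

On the plate carrée, areal scale = h·k = 1 × sec φ, so true area = apparent × cos φ.
True area of county: 47000 × cos(62.2°) = 47000 × 0.4664 = 21920 km².
True area of plateau region: 92600 × cos(31.5°) = 92600 × 0.8526 = 78950 km².
Ratio = 21920 / 78950 ≈ 0.278.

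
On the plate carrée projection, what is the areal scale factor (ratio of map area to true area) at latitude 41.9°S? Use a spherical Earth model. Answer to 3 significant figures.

1.34

In the plate carrée (x = Rλ, y = Rφ), meridians are true-scale (h = 1) and parallels are stretched by k = sec φ.
Areal scale = h·k = 1 × sec φ; at 41.9°, h = 1.000, k = 1.344, so h·k = 1.344.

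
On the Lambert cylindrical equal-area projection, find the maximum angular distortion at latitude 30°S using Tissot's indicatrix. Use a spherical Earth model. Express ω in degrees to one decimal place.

16.4°

The Lambert cylindrical equal-area projection is the cylindrical equal-area projection with its standard parallel at the equator (φ₀ = 0). Cylindrical equal-area (φ₀ = 0°): h = cos φ / cos 0° along meridians, k = cos 0° / cos φ along parallels; h·k = 1.
At 30°: h = 0.8660, k = 1.155; principal scales a = 1.155, b = 0.8660.
sin(ω/2) = (a − b)/(a + b) = 0.2887/2.021 = 0.1429, so ω = 2 arcsin(0.1429) ≈ 16.4°.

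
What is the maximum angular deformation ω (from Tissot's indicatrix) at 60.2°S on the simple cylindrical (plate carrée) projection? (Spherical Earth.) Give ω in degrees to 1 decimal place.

39.3°

Plate carrée maps x = Rλ, y = Rφ. The meridian scale is h = 1 and the parallel scale is k = 1/cos φ = sec φ.
At 60.2°: h = 1.000, k = 2.012; principal scales a = 2.012, b = 1.000.
sin(ω/2) = (a − b)/(a + b) = 1.012/3.012 = 0.3360, so ω = 2 arcsin(0.3360) ≈ 39.3°.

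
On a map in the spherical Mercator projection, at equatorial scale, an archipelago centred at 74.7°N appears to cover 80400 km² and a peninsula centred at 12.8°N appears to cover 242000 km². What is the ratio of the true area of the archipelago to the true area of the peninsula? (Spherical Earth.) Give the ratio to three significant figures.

0.0243

On Mercator the areal scale is sec²φ, so true area = apparent × cos²φ.
True area of archipelago: 80400 × cos²(74.7°) = 80400 × 0.06963 = 5598 km².
True area of peninsula: 242000 × cos²(12.8°) = 242000 × 0.9509 = 230100 km².
Ratio = 5598 / 230100 ≈ 0.0243.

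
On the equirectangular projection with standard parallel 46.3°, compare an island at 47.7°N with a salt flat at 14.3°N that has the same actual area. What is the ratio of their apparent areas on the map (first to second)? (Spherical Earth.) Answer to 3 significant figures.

1.44

In the equirectangular projection with standard parallel φ₀ = 46.3° (x = Rλ cos φ₀, y = Rφ), meridians are true-scale (h = 1) and the parallel scale is k = cos φ₀ / cos φ.
Areal scale at 47.7°: h·k = 1.000 × 1.027 = 1.027.
Areal scale at 14.3°: h·k = 1.000 × 0.7130 = 0.7130.
Ratio = 1.027/0.7130 ≈ 1.44.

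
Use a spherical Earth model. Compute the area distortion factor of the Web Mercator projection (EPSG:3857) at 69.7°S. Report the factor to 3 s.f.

The Mercator projection is conformal; its linear scale factor is the same in every direction and equals sec φ = 1/cos φ.
Areal scale = k² = sec²φ = 1/cos²(69.7°) = 1/0.3469² = 8.308.

8.31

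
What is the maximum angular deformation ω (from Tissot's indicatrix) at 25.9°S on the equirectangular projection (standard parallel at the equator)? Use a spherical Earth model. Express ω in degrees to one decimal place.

Plate carrée maps x = Rλ, y = Rφ. The meridian scale is h = 1 and the parallel scale is k = 1/cos φ = sec φ.
At 25.9°: h = 1.000, k = 1.112; principal scales a = 1.112, b = 1.000.
sin(ω/2) = (a − b)/(a + b) = 0.1117/2.112 = 0.05288, so ω = 2 arcsin(0.05288) ≈ 6.1°.

6.1°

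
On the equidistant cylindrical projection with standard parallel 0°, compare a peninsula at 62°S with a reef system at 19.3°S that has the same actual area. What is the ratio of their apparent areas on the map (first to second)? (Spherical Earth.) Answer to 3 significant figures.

2.01

Plate carrée maps x = Rλ, y = Rφ. The meridian scale is h = 1 and the parallel scale is k = 1/cos φ = sec φ.
Areal scale at 62°: h·k = 1.000 × 2.130 = 2.130.
Areal scale at 19.3°: h·k = 1.000 × 1.060 = 1.060.
Ratio = 2.130/1.060 ≈ 2.01.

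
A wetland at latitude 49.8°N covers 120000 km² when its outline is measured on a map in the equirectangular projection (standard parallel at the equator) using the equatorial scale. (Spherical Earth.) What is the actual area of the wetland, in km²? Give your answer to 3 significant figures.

For the equirectangular projection with φ₀ = 0 (plate carrée), h = 1 along meridians and k = sec φ along parallels.
Areal scale = h·k = 1 × sec φ; at 49.8°, h = 1.000, k = 1.549, so h·k = 1.549.
True area = apparent / (areal scale) = 120000 / 1.549 ≈ 77500 km².

77500 km²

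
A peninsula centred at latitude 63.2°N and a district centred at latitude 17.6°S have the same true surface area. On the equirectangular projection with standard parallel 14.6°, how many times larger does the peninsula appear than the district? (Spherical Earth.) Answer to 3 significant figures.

The equidistant cylindrical projection with φ₀ = 14.6° has h = 1 (meridians true) and k = cos φ₀ / cos φ along parallels.
Areal scale at 63.2°: h·k = 1.000 × 2.146 = 2.146.
Areal scale at 17.6°: h·k = 1.000 × 1.015 = 1.015.
Ratio = 2.146/1.015 ≈ 2.11.

2.11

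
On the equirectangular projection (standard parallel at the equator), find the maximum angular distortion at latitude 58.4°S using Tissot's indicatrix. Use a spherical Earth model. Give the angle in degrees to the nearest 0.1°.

Plate carrée maps x = Rλ, y = Rφ. The meridian scale is h = 1 and the parallel scale is k = 1/cos φ = sec φ.
At 58.4°: h = 1.000, k = 1.908; principal scales a = 1.908, b = 1.000.
sin(ω/2) = (a − b)/(a + b) = 0.9084/2.908 = 0.3123, so ω = 2 arcsin(0.3123) ≈ 36.4°.

36.4°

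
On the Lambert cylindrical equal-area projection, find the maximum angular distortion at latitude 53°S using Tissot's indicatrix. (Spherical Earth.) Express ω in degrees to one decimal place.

55.8°

The Lambert cylindrical equal-area projection is the cylindrical equal-area projection with its standard parallel at the equator (φ₀ = 0). For cylindrical equal-area with standard parallel φ₀, h = cos φ / cos φ₀ and k = cos φ₀ / cos φ, so h·k = 1.
At 53°: h = 0.6018, k = 1.662; principal scales a = 1.662, b = 0.6018.
sin(ω/2) = (a − b)/(a + b) = 1.060/2.263 = 0.4682, so ω = 2 arcsin(0.4682) ≈ 55.8°.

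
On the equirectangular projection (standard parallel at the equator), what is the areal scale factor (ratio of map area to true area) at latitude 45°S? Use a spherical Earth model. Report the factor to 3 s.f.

1.41

For the equirectangular projection with φ₀ = 0 (plate carrée), h = 1 along meridians and k = sec φ along parallels.
Areal scale = h·k = 1 × sec φ; at 45°, h = 1.000, k = 1.414, so h·k = 1.414.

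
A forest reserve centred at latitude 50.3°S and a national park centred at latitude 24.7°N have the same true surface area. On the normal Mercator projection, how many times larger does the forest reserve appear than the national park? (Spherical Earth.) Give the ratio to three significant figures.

2.02

Mercator is conformal with k = sec φ, so areal scale = k² = sec²φ.
At 50.3°: sec²(50.3°) = 1/0.6388² = 2.451.
At 24.7°: sec²(24.7°) = 1/0.9085² = 1.212.
Ratio = 2.451/1.212 = cos²(24.7°)/cos²(50.3°) ≈ 2.02.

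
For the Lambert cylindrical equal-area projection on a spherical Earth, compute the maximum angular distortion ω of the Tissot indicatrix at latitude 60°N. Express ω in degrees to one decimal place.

The Lambert cylindrical equal-area projection is the cylindrical equal-area projection with its standard parallel at the equator (φ₀ = 0). A cylindrical equal-area projection with standard parallel φ₀ has meridian scale h = cos φ / cos φ₀ and parallel scale k = cos φ₀ / cos φ (so areas are preserved, h·k = 1).
At 60°: h = 0.5000, k = 2.000; principal scales a = 2.000, b = 0.5000.
sin(ω/2) = (a − b)/(a + b) = 1.500/2.500 = 0.6000, so ω = 2 arcsin(0.6000) ≈ 73.7°.

73.7°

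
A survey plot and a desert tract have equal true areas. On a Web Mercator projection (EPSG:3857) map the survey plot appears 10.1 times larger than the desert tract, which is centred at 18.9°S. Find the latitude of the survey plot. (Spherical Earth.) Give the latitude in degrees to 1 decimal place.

On Mercator, (apparent₁)/(apparent₂) = sec²φ₁ / sec²φ₂ when true areas are equal.
cos²φ₂ / cos²φ₁ = 10.1  ⇒  cos φ₁ = cos 18.9° / √10.1 = 0.9461/3.178 = 0.2977.
φ₁ = arccos(0.2977) ≈ 72.7°.

72.7°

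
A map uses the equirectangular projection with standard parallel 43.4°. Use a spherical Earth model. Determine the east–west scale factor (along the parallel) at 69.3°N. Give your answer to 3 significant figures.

The equidistant cylindrical projection with φ₀ = 43.4° has h = 1 (meridians true) and k = cos φ₀ / cos φ along parallels.
k = cos 43.4° / cos 69.3° = 0.7266/0.3535 = 2.056.

2.06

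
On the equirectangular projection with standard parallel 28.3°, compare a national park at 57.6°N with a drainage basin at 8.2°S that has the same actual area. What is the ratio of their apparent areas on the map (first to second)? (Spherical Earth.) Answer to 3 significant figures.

1.85

With standard parallel φ₀ = 28.3°, the equirectangular projection gives x = Rλ cos φ₀, y = Rφ, so h = 1 and k = cos 28.3° / cos φ.
Areal scale at 57.6°: h·k = 1.000 × 1.643 = 1.643.
Areal scale at 8.2°: h·k = 1.000 × 0.8896 = 0.8896.
Ratio = 1.643/0.8896 ≈ 1.85.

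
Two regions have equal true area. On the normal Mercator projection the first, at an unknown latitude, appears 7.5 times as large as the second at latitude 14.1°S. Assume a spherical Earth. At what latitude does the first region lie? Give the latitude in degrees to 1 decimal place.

Mercator areal scale is sec²φ, so apparent-area ratio = sec²φ₁ / sec²φ₂ = cos²φ₂ / cos²φ₁.
cos²φ₂ / cos²φ₁ = 7.5  ⇒  cos φ₁ = cos 14.1° / √7.5 = 0.9699/2.739 = 0.3541.
φ₁ = arccos(0.3541) ≈ 69.3°.

69.3°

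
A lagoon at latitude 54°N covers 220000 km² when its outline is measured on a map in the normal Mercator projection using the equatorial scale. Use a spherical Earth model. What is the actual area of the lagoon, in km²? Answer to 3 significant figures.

Mercator is conformal, so the point scale is isotropic: h = k = sec φ = 1/cos φ.
Areal scale = k² = sec²φ = 1/cos²(54°) = 1/0.5878² = 2.894.
True area = apparent / (areal scale) = 220000 / 2.894 ≈ 76000 km².

76000 km²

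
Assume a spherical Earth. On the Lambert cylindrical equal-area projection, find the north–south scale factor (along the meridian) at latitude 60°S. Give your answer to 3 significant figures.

The Lambert cylindrical equal-area projection is the cylindrical equal-area projection with its standard parallel at the equator (φ₀ = 0). Cylindrical equal-area (φ₀ = 0°): h = cos φ / cos 0° along meridians, k = cos 0° / cos φ along parallels; h·k = 1.
h = cos 60° / cos 0° = 0.5000/1.000 = 0.5000.

0.500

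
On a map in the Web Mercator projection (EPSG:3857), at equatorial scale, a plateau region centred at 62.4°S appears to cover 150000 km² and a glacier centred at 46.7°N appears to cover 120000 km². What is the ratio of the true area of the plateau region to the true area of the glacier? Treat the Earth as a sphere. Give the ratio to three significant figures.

0.570

Mercator's areal exaggeration is sec²φ; hence true area = (apparent area) · cos²φ.
True area of plateau region: 150000 × cos²(62.4°) = 150000 × 0.2146 = 32200 km².
True area of glacier: 120000 × cos²(46.7°) = 120000 × 0.4703 = 56440 km².
Ratio = 32200 / 56440 ≈ 0.570.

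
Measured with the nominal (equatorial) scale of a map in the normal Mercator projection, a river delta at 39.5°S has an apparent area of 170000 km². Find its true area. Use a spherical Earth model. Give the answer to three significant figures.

Mercator is conformal, so the point scale is isotropic: h = k = sec φ = 1/cos φ.
Areal scale = k² = sec²φ = 1/cos²(39.5°) = 1/0.7716² = 1.680.
True area = apparent / (areal scale) = 170000 / 1.680 ≈ 101000 km².

101000 km²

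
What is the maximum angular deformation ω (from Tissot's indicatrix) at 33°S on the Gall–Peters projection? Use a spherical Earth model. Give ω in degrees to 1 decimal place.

19.5°

Gall–Peters is a cylindrical equal-area projection with standard parallels at ±45°. Cylindrical equal-area (φ₀ = 45°): h = cos φ / cos 45° along meridians, k = cos 45° / cos φ along parallels; h·k = 1.
At 33°: h = 1.186, k = 0.8431; principal scales a = 1.186, b = 0.8431.
sin(ω/2) = (a − b)/(a + b) = 0.3429/2.029 = 0.1690, so ω = 2 arcsin(0.1690) ≈ 19.5°.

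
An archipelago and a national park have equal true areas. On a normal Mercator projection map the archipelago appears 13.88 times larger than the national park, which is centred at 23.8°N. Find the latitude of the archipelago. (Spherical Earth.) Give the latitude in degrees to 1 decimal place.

For equal true areas on Mercator, apparent areas scale as sec²φ, so the ratio is cos²φ₂ / cos²φ₁.
cos²φ₂ / cos²φ₁ = 13.88  ⇒  cos φ₁ = cos 23.8° / √13.88 = 0.9150/3.726 = 0.2456.
φ₁ = arccos(0.2456) ≈ 75.8°.

75.8°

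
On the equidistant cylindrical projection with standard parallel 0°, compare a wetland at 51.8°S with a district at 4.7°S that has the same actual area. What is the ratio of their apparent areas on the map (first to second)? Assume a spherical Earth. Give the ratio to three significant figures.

1.61

In the plate carrée (x = Rλ, y = Rφ), meridians are true-scale (h = 1) and parallels are stretched by k = sec φ.
Areal scale at 51.8°: h·k = 1.000 × 1.617 = 1.617.
Areal scale at 4.7°: h·k = 1.000 × 1.003 = 1.003.
Ratio = 1.617/1.003 ≈ 1.61.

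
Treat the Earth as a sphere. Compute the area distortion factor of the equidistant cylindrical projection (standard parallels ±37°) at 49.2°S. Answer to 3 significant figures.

1.22

With standard parallel φ₀ = 37°, the equirectangular projection gives x = Rλ cos φ₀, y = Rφ, so h = 1 and k = cos 37° / cos φ.
Areal scale = h·k = 1 × cos φ₀ / cos φ; at 49.2°, h = 1.000, k = 1.222, so h·k = 1.222.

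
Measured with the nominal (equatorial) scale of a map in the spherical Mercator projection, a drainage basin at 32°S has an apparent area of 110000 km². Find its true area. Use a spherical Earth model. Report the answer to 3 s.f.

79100 km²

For Mercator, h = k = sec φ (a conformal cylindrical projection has a single point scale, 1/cos φ).
Areal scale = k² = sec²φ = 1/cos²(32°) = 1/0.8480² = 1.390.
True area = apparent / (areal scale) = 110000 / 1.390 ≈ 79100 km².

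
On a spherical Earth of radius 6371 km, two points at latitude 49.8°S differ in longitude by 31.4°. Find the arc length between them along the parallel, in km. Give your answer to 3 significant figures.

2250 km

Arc length along a parallel = R cos φ · Δλ (with Δλ in radians).
= 6371 × cos 49.8° × (31.4° × π/180) = 6371 × 0.6455 × 0.5480 ≈ 2250 km.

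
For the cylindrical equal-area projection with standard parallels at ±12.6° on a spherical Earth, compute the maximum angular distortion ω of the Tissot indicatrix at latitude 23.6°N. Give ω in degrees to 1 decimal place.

Cylindrical equal-area (φ₀ = 12.6°): h = cos φ / cos 12.6° along meridians, k = cos 12.6° / cos φ along parallels; h·k = 1.
At 23.6°: h = 0.9390, k = 1.065; principal scales a = 1.065, b = 0.9390.
sin(ω/2) = (a − b)/(a + b) = 0.1260/2.004 = 0.06288, so ω = 2 arcsin(0.06288) ≈ 7.2°.

7.2°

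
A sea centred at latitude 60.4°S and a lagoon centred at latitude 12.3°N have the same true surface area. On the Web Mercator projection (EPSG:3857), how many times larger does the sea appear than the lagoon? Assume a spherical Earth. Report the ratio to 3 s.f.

Mercator areal scale is sec²φ.
At 60.4°: sec²(60.4°) = 1/0.4939² = 4.099.
At 12.3°: sec²(12.3°) = 1/0.9770² = 1.048.
Ratio = 4.099/1.048 = cos²(12.3°)/cos²(60.4°) ≈ 3.91.

3.91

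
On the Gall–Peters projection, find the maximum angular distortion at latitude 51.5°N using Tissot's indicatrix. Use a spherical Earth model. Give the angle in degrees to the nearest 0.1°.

14.6°

Gall–Peters is a cylindrical equal-area projection with standard parallels at ±45°. For cylindrical equal-area with standard parallel φ₀, h = cos φ / cos φ₀ and k = cos φ₀ / cos φ, so h·k = 1.
At 51.5°: h = 0.8804, k = 1.136; principal scales a = 1.136, b = 0.8804.
sin(ω/2) = (a − b)/(a + b) = 0.2555/2.016 = 0.1267, so ω = 2 arcsin(0.1267) ≈ 14.6°.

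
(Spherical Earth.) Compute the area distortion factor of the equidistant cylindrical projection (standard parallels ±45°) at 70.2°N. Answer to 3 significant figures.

In the equirectangular projection with standard parallel φ₀ = 45° (x = Rλ cos φ₀, y = Rφ), meridians are true-scale (h = 1) and the parallel scale is k = cos φ₀ / cos φ.
Areal scale = h·k = 1 × cos φ₀ / cos φ; at 70.2°, h = 1.000, k = 2.087, so h·k = 2.087.

2.09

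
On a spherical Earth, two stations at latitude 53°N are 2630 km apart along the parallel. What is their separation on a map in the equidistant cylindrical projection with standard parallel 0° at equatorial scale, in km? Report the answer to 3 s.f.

For the equirectangular projection with φ₀ = 0 (plate carrée), h = 1 along meridians and k = sec φ along parallels.
Along the parallel, k = sec 53° = 1/0.6018 = 1.662.
Map distance = 2630 × 1.662 ≈ 4370 km.

4370 km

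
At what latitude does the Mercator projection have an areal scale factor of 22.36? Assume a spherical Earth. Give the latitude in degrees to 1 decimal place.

Mercator areal scale is sec²φ.
sec²φ = 22.36  ⇒  cos²φ = 0.04472  ⇒  cos φ = 0.2115.
φ = arccos(0.2115) ≈ 77.8°.

77.8°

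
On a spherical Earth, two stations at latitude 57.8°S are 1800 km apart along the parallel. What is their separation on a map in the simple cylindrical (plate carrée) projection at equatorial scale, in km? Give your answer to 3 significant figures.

For the equirectangular projection with φ₀ = 0 (plate carrée), h = 1 along meridians and k = sec φ along parallels.
Along the parallel, k = sec 57.8° = 1/0.5329 = 1.877.
Map distance = 1800 × 1.877 ≈ 3380 km.

3380 km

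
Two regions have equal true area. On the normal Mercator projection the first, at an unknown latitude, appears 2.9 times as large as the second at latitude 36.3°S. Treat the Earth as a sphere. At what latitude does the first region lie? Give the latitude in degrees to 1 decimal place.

61.8°

On Mercator, (apparent₁)/(apparent₂) = sec²φ₁ / sec²φ₂ when true areas are equal.
cos²φ₂ / cos²φ₁ = 2.9  ⇒  cos φ₁ = cos 36.3° / √2.9 = 0.8059/1.703 = 0.4733.
φ₁ = arccos(0.4733) ≈ 61.8°.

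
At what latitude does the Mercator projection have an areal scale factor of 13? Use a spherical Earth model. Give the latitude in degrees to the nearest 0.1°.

Mercator areal scale is sec²φ.
sec²φ = 13  ⇒  cos²φ = 0.07692  ⇒  cos φ = 0.2774.
φ = arccos(0.2774) ≈ 73.9°.

73.9°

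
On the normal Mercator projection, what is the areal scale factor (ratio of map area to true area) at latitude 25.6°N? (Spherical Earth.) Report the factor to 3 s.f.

1.23

The Mercator projection is conformal; its linear scale factor is the same in every direction and equals sec φ = 1/cos φ.
Areal scale = k² = sec²φ = 1/cos²(25.6°) = 1/0.9018² = 1.230.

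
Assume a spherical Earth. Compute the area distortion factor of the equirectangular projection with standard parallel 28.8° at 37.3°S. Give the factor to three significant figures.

In the equirectangular projection with standard parallel φ₀ = 28.8° (x = Rλ cos φ₀, y = Rφ), meridians are true-scale (h = 1) and the parallel scale is k = cos φ₀ / cos φ.
Areal scale = h·k = 1 × cos φ₀ / cos φ; at 37.3°, h = 1.000, k = 1.102, so h·k = 1.102.

1.10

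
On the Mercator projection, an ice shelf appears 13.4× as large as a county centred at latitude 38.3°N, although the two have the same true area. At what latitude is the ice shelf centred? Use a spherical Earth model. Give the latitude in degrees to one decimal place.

On Mercator, (apparent₁)/(apparent₂) = sec²φ₁ / sec²φ₂ when true areas are equal.
cos²φ₂ / cos²φ₁ = 13.4  ⇒  cos φ₁ = cos 38.3° / √13.4 = 0.7848/3.661 = 0.2144.
φ₁ = arccos(0.2144) ≈ 77.6°.

77.6°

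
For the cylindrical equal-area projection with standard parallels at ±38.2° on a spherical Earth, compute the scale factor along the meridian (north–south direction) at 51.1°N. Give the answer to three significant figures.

0.799

Cylindrical equal-area (φ₀ = 38.2°): h = cos φ / cos 38.2° along meridians, k = cos 38.2° / cos φ along parallels; h·k = 1.
h = cos 51.1° / cos 38.2° = 0.6280/0.7859 = 0.7991.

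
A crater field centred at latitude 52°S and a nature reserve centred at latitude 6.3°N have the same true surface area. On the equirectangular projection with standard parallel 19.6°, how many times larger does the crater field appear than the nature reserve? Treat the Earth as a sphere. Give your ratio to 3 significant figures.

The equidistant cylindrical projection with φ₀ = 19.6° has h = 1 (meridians true) and k = cos φ₀ / cos φ along parallels.
Areal scale at 52°: h·k = 1.000 × 1.530 = 1.530.
Areal scale at 6.3°: h·k = 1.000 × 0.9478 = 0.9478.
Ratio = 1.530/0.9478 ≈ 1.61.

1.61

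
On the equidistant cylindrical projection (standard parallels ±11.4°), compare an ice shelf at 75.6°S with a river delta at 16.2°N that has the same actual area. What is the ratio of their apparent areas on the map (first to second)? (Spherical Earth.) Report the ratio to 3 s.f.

With standard parallel φ₀ = 11.4°, the equirectangular projection gives x = Rλ cos φ₀, y = Rφ, so h = 1 and k = cos 11.4° / cos φ.
Areal scale at 75.6°: h·k = 1.000 × 3.942 = 3.942.
Areal scale at 16.2°: h·k = 1.000 × 1.021 = 1.021.
Ratio = 3.942/1.021 ≈ 3.86.

3.86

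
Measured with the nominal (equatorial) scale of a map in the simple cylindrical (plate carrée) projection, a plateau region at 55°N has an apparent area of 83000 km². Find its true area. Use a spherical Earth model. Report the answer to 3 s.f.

47600 km²

In the plate carrée (x = Rλ, y = Rφ), meridians are true-scale (h = 1) and parallels are stretched by k = sec φ.
Areal scale = h·k = 1 × sec φ; at 55°, h = 1.000, k = 1.743, so h·k = 1.743.
True area = apparent / (areal scale) = 83000 / 1.743 ≈ 47600 km².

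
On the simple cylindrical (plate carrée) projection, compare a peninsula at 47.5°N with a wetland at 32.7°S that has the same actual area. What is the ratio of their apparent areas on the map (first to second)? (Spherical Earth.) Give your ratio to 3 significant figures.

For the equirectangular projection with φ₀ = 0 (plate carrée), h = 1 along meridians and k = sec φ along parallels.
Areal scale at 47.5°: h·k = 1.000 × 1.480 = 1.480.
Areal scale at 32.7°: h·k = 1.000 × 1.188 = 1.188.
Ratio = 1.480/1.188 ≈ 1.25.

1.25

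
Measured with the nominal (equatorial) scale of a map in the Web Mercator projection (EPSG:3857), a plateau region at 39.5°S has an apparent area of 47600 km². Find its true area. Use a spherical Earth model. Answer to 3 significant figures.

The Mercator projection is conformal; its linear scale factor is the same in every direction and equals sec φ = 1/cos φ.
Areal scale = k² = sec²φ = 1/cos²(39.5°) = 1/0.7716² = 1.680.
True area = apparent / (areal scale) = 47600 / 1.680 ≈ 28300 km².

28300 km²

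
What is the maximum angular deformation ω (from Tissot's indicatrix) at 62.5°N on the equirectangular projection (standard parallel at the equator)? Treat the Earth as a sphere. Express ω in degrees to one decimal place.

Plate carrée maps x = Rλ, y = Rφ. The meridian scale is h = 1 and the parallel scale is k = 1/cos φ = sec φ.
At 62.5°: h = 1.000, k = 2.166; principal scales a = 2.166, b = 1.000.
sin(ω/2) = (a − b)/(a + b) = 1.166/3.166 = 0.3682, so ω = 2 arcsin(0.3682) ≈ 43.2°.

43.2°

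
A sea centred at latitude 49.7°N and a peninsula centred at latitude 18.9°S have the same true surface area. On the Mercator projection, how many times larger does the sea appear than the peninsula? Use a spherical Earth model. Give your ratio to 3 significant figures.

2.14

Mercator areal scale is sec²φ.
At 49.7°: sec²(49.7°) = 1/0.6468² = 2.390.
At 18.9°: sec²(18.9°) = 1/0.9461² = 1.117.
Ratio = 2.390/1.117 = cos²(18.9°)/cos²(49.7°) ≈ 2.14.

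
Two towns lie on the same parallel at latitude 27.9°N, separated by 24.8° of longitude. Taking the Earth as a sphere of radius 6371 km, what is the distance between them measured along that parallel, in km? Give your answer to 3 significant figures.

2440 km

Arc length along a parallel = R cos φ · Δλ (with Δλ in radians).
= 6371 × cos 27.9° × (24.8° × π/180) = 6371 × 0.8838 × 0.4328 ≈ 2440 km.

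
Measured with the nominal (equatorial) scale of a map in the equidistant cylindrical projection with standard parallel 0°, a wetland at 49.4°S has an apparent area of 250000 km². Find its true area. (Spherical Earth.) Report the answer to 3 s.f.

163000 km²

In the plate carrée (x = Rλ, y = Rφ), meridians are true-scale (h = 1) and parallels are stretched by k = sec φ.
Areal scale = h·k = 1 × sec φ; at 49.4°, h = 1.000, k = 1.537, so h·k = 1.537.
True area = apparent / (areal scale) = 250000 / 1.537 ≈ 163000 km².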